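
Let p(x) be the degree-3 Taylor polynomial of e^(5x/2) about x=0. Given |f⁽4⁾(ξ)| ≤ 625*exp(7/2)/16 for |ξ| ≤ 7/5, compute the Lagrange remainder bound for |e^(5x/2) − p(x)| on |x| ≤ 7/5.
2401*exp(7/2)/384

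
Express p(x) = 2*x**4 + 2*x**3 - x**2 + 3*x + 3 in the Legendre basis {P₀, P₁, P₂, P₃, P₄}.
(46/15)P₀ + (21/5)P₁ + (10/21)P₂ + (4/5)P₃ + (16/35)P₄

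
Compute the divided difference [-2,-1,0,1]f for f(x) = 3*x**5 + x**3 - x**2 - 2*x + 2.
16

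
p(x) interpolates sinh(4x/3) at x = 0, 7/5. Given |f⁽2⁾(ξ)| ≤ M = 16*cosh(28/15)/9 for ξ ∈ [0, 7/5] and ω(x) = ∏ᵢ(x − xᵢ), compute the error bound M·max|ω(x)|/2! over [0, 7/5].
98*cosh(28/15)/225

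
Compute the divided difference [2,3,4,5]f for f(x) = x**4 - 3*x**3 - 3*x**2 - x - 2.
11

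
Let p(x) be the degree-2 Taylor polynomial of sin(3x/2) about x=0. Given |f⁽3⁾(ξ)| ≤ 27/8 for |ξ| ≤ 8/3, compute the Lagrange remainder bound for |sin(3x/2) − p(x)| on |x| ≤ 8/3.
32/3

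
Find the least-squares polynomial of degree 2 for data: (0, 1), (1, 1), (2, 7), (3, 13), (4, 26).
32/35 + (-43/35)x + (13/7)x²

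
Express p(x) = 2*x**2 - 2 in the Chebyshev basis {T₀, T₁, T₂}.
-T₀ + T₂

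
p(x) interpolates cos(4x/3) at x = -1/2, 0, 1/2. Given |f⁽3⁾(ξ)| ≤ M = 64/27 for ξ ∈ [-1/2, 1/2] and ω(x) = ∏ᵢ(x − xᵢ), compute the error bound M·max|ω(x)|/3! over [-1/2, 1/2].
8*sqrt(3)/729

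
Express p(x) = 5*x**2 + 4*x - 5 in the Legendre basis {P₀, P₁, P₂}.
(-10/3)P₀ + (4)P₁ + (10/3)P₂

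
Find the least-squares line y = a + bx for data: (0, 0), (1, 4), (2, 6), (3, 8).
a = 3/5, b = 13/5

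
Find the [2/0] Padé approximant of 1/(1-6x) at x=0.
36*x**2 + 6*x + 1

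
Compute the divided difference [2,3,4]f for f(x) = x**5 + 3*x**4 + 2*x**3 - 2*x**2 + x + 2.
466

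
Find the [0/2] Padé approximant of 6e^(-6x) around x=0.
6/(18*x**2 + 6*x + 1)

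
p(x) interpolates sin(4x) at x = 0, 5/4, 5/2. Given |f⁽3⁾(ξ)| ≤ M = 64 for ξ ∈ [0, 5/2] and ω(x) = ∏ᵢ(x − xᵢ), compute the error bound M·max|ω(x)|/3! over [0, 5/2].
125*sqrt(3)/27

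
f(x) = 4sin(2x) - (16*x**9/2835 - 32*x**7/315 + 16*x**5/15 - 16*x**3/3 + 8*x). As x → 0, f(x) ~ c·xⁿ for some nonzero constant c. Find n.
11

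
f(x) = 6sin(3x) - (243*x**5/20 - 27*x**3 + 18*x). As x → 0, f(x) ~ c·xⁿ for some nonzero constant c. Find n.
7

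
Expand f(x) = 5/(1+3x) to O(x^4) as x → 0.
5 - 15*x + 45*x**2 - 135*x**3 + O(x**4)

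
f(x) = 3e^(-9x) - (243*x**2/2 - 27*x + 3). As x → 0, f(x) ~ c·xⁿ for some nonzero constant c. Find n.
3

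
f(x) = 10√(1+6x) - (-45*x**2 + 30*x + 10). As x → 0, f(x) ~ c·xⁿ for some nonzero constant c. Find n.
3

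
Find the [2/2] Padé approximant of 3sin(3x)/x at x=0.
(9 - 189*x**2/20)/(9*x**2/20 + 1)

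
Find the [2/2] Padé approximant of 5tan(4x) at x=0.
20*x/(1 - 16*x**2/3)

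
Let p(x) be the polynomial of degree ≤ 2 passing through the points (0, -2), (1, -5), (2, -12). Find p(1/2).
-3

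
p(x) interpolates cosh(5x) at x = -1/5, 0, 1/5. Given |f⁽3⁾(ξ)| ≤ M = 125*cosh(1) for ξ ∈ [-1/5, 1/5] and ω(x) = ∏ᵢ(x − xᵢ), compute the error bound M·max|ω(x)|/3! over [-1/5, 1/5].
sqrt(3)*cosh(1)/27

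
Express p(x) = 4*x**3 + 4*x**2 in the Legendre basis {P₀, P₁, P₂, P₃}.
(4/3)P₀ + (12/5)P₁ + (8/3)P₂ + (8/5)P₃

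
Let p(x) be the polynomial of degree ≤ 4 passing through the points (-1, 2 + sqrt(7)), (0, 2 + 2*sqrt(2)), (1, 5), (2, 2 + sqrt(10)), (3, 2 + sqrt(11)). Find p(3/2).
-5*sqrt(2)/16 - 5*sqrt(11)/128 + 3*sqrt(7)/128 + 15*sqrt(10)/32 + 263/64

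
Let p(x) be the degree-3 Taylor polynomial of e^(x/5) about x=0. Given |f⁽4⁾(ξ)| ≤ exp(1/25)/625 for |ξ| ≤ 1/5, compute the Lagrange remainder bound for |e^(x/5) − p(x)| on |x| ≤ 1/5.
exp(1/25)/9375000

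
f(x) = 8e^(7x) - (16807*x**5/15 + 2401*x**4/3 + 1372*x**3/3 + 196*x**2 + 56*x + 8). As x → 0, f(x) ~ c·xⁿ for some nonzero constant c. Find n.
6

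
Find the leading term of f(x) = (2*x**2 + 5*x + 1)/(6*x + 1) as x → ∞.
x/3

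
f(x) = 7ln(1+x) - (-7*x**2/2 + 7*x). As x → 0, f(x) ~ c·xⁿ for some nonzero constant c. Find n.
3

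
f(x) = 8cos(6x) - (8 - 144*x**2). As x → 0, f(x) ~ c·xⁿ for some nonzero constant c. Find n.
4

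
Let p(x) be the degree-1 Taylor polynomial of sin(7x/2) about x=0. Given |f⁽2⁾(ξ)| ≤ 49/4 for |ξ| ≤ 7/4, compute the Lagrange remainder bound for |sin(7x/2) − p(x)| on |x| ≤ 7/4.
2401/128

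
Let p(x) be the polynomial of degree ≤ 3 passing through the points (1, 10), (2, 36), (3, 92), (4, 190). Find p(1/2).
9/2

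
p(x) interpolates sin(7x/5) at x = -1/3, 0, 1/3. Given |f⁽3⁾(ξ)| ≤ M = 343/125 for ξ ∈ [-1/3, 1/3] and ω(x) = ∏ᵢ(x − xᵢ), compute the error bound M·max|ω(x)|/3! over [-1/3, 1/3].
343*sqrt(3)/91125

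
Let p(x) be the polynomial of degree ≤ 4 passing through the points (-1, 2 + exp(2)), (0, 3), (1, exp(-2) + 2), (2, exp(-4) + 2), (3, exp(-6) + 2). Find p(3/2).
(-5 + 60*exp(2) + 90*exp(4) + (3*exp(2) + 236)*exp(6))*exp(-6)/128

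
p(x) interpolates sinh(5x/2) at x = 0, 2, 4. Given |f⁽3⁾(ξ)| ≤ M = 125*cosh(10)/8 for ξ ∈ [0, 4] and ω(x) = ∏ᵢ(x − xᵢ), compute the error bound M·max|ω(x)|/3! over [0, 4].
125*sqrt(3)*cosh(10)/27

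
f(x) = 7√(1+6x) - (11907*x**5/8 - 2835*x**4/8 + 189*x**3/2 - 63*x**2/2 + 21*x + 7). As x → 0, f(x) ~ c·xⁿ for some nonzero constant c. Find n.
6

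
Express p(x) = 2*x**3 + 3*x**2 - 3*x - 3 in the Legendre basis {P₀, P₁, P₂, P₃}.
(-2)P₀ + (-9/5)P₁ + (2)P₂ + (4/5)P₃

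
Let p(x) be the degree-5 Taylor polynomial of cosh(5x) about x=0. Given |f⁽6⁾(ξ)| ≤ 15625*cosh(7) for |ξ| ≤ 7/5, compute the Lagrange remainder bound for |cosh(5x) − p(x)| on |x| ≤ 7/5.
117649*cosh(7)/720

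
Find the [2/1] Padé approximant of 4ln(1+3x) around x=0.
6*x*(x + 2)/(2*x + 1)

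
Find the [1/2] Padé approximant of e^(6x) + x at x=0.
(127*x/31 + 1)/(72*x**2/31 - 90*x/31 + 1)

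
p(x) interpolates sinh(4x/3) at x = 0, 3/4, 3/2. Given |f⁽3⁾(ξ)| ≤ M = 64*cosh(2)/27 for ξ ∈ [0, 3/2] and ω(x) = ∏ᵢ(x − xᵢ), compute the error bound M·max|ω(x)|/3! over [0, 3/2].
sqrt(3)*cosh(2)/27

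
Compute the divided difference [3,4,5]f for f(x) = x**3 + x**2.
13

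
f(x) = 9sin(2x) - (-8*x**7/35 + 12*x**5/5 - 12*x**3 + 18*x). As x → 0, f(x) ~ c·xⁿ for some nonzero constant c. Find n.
9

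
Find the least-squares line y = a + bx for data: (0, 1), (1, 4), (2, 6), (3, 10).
a = 9/10, b = 29/10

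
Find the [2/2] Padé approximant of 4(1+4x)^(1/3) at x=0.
(448*x**2/27 + 56*x/3 + 4)/(40*x**2/27 + 10*x/3 + 1)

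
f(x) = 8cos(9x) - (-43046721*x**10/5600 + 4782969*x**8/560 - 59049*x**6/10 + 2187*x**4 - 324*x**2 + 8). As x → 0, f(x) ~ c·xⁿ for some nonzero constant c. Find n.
12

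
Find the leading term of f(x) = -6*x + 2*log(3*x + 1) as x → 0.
-9*x**2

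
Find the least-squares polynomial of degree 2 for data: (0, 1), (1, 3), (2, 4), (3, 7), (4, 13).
10/7 + (-2/35)x + (5/7)x²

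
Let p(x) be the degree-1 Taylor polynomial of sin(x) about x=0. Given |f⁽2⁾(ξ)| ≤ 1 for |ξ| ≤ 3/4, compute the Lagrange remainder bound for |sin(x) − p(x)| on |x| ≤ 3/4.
9/32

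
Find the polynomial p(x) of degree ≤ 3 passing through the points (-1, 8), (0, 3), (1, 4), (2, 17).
x**3 + 3*x**2 - 3*x + 3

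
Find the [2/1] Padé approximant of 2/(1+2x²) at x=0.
2 - 4*x**2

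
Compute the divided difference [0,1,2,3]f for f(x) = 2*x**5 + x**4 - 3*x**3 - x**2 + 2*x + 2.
53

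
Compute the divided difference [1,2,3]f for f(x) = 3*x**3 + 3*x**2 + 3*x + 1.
21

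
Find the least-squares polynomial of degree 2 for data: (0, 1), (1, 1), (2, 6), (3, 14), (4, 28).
36/35 + (-151/70)x + (31/14)x²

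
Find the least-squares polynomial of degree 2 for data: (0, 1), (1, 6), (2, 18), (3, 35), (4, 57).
27/35 + (207/70)x + (39/14)x²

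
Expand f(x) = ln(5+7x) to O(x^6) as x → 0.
log(5) + 7*x/5 - 49*x**2/50 + 343*x**3/375 - 2401*x**4/2500 + 16807*x**5/15625 + O(x**6)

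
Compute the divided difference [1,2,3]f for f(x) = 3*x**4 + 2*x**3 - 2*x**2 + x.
85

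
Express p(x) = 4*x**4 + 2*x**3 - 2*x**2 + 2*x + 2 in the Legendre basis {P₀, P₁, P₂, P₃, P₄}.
(32/15)P₀ + (16/5)P₁ + (20/21)P₂ + (4/5)P₃ + (32/35)P₄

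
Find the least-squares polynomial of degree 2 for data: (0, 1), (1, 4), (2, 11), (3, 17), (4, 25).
24/35 + (247/70)x + (9/14)x²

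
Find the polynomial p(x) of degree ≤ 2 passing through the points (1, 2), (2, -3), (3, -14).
-3*x**2 + 4*x + 1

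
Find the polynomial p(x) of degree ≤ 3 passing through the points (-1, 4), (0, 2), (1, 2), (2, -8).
-2*x**3 + x**2 + x + 2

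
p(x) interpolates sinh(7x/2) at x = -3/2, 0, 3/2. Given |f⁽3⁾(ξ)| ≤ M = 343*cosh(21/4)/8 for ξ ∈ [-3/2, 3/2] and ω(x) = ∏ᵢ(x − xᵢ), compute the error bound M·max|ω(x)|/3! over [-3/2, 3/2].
343*sqrt(3)*cosh(21/4)/64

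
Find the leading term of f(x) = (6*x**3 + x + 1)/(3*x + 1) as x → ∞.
2*x**2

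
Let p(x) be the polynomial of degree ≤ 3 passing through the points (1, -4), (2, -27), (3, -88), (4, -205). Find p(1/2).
-9/8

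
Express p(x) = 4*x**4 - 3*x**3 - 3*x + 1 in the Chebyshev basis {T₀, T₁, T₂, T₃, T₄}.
(5/2)T₀ + (-21/4)T₁ + (2)T₂ + (-3/4)T₃ + (1/2)T₄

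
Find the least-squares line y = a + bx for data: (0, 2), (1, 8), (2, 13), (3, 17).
a = 5/2, b = 5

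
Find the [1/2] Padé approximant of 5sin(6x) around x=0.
30*x/(6*x**2 + 1)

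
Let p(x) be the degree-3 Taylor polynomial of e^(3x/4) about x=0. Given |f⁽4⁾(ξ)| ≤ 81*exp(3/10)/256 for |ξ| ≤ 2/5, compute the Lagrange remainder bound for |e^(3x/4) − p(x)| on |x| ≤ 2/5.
27*exp(3/10)/80000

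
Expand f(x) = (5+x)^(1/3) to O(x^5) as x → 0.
5**(1/3) + 5**(1/3)*x/15 - 5**(1/3)*x**2/225 + 5**(1/3)*x**3/2025 - 2*5**(1/3)*x**4/30375 + O(x**5)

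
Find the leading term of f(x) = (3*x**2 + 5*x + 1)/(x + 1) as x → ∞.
3*x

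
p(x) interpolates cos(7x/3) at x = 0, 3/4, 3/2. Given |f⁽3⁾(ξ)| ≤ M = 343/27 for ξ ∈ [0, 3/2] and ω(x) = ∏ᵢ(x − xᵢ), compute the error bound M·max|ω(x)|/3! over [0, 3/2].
343*sqrt(3)/1728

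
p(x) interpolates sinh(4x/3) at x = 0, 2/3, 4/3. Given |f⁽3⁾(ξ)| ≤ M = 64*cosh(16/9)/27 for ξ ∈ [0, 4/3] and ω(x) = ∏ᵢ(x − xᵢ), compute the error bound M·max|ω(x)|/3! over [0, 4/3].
512*sqrt(3)*cosh(16/9)/19683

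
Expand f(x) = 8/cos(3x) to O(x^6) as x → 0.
8 + 36*x**2 + 135*x**4 + O(x**6)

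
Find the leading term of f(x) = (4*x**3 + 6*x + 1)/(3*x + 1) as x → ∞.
4*x**2/3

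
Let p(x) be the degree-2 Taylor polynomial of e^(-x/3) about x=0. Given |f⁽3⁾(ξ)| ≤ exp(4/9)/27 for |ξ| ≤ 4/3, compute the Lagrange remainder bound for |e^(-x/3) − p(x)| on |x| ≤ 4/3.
32*exp(4/9)/2187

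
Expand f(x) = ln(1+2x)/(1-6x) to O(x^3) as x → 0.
2*x + 10*x**2 + O(x**3)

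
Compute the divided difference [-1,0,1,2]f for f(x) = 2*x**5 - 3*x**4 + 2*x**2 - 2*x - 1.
4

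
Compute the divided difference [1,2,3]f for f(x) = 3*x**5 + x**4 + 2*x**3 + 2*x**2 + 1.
309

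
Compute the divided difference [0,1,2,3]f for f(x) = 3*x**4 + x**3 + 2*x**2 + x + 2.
19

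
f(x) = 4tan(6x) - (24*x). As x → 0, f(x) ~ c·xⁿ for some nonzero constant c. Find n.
3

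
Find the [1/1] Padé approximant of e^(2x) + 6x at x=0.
(31*x/4 + 1)/(1 - x/4)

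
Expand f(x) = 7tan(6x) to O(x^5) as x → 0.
42*x + 504*x**3 + O(x**5)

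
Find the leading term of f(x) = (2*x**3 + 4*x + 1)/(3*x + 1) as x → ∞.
2*x**2/3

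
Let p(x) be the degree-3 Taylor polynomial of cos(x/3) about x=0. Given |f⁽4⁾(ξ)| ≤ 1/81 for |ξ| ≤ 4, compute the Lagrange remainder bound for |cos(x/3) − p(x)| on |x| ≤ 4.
32/243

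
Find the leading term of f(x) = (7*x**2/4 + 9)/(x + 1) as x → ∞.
7*x/4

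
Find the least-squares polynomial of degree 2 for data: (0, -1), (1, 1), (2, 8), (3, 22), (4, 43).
-27/35 + (-137/70)x + (45/14)x²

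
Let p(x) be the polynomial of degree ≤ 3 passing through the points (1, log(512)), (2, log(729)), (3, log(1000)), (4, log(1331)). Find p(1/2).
-105*log(3)/8 - 15*log(11)/16 + 63*log(10)/16 + 315*log(2)/16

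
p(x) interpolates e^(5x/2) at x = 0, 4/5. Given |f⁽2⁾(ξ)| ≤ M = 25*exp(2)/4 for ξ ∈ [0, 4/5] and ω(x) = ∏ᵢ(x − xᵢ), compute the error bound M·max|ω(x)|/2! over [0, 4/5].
exp(2)/2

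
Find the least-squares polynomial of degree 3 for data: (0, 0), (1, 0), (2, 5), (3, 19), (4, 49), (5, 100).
-1/18 + (1/756)x + (-85/126)x² + (101/108)x³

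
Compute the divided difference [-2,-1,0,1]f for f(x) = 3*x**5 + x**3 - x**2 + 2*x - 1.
16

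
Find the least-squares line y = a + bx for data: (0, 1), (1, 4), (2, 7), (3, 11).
a = 4/5, b = 33/10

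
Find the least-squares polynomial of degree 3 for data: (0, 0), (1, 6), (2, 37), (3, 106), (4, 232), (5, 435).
-17/63 + (689/378)x + (85/36)x² + (317/108)x³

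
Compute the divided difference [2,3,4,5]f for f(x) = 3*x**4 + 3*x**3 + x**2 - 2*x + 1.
45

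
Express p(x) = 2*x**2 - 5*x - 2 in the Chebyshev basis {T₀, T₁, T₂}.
-T₀ + (-5)T₁ + T₂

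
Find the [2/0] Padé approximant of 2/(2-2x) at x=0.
x**2 + x + 1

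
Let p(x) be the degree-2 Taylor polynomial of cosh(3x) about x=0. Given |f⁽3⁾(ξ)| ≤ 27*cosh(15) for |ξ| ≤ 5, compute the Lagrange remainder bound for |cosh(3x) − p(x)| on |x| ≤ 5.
1125*cosh(15)/2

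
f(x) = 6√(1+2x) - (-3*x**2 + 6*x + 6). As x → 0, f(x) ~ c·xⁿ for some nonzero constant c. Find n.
3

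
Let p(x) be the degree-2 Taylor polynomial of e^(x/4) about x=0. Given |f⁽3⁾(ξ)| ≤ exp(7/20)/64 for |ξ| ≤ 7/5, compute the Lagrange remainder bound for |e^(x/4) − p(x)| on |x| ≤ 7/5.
343*exp(7/20)/48000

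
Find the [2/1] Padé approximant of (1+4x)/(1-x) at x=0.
(4*x + 1)/(1 - x)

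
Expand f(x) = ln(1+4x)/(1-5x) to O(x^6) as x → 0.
4*x + 12*x**2 + 244*x**3/3 + 1028*x**4/3 + 28772*x**5/15 + O(x**6)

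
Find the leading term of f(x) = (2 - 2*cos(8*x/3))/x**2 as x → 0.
64/9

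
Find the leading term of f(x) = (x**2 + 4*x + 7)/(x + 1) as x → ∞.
x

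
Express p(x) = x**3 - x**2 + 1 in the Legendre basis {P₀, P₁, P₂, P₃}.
(2/3)P₀ + (3/5)P₁ + (-2/3)P₂ + (2/5)P₃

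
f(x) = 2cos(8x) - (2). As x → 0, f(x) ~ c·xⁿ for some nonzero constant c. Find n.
2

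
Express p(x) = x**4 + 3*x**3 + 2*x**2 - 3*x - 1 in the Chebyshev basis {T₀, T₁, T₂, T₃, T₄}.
(3/8)T₀ + (-3/4)T₁ + (3/2)T₂ + (3/4)T₃ + (1/8)T₄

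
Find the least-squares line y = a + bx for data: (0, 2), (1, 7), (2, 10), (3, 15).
a = 11/5, b = 21/5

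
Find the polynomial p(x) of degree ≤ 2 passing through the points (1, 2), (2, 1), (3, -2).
-x**2 + 2*x + 1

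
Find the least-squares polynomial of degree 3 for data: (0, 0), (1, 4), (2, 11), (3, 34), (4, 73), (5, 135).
37/126 + (923/756)x + (131/252)x² + (25/27)x³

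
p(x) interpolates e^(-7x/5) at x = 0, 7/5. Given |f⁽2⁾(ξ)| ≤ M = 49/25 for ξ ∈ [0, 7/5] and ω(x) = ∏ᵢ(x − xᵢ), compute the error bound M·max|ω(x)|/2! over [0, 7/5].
2401/5000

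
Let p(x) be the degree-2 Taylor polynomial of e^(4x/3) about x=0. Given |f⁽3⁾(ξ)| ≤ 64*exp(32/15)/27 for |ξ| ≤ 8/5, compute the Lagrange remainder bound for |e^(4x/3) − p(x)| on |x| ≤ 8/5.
16384*exp(32/15)/10125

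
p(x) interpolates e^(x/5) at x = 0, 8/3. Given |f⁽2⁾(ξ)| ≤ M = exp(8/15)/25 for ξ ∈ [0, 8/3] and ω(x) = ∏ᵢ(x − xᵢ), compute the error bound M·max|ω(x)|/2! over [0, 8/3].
8*exp(8/15)/225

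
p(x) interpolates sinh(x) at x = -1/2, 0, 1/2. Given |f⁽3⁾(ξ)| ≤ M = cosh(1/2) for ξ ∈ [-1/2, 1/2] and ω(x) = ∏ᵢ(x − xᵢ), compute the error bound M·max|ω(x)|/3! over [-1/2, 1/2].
sqrt(3)*cosh(1/2)/216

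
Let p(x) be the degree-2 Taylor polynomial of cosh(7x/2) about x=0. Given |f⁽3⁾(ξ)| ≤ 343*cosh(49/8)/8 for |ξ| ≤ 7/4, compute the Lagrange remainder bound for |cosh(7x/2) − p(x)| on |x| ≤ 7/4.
117649*cosh(49/8)/3072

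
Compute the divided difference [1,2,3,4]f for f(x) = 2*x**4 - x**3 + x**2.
19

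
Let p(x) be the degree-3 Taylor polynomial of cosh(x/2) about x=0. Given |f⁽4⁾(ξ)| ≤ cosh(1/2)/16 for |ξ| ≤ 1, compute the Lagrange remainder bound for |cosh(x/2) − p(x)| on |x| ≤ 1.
cosh(1/2)/384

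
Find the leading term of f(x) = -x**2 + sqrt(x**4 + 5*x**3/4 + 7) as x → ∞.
5*x/8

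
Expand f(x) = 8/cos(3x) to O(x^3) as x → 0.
8 + 36*x**2 + O(x**3)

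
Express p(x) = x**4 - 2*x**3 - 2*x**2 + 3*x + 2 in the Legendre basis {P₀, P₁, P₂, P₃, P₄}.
(23/15)P₀ + (9/5)P₁ + (-16/21)P₂ + (-4/5)P₃ + (8/35)P₄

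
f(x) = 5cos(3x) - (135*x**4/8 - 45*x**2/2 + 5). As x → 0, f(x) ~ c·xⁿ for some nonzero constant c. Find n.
6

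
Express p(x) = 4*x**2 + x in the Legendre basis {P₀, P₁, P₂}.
(4/3)P₀ + P₁ + (8/3)P₂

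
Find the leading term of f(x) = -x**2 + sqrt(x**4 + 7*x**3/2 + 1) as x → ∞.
7*x/4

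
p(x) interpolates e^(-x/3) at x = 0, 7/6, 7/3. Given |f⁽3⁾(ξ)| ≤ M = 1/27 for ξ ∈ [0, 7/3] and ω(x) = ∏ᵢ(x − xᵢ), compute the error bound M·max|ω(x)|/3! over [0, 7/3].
343*sqrt(3)/157464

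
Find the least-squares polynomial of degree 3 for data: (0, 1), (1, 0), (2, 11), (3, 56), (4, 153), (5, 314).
85/63 + (-773/189)x + (-151/126)x² + (157/54)x³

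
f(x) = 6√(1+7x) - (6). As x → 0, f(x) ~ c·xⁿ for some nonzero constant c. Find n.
1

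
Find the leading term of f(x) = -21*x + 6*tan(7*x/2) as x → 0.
343*x**3/4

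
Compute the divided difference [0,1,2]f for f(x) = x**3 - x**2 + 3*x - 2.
2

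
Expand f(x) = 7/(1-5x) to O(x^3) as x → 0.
7 + 35*x + 175*x**2 + O(x**3)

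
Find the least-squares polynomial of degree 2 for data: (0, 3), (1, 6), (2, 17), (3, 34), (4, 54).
88/35 + (11/7)x + (20/7)x²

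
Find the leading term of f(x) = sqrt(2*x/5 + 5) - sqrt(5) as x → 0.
sqrt(5)*x/25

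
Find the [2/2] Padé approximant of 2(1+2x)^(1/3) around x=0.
(56*x**2/27 + 14*x/3 + 2)/(10*x**2/27 + 5*x/3 + 1)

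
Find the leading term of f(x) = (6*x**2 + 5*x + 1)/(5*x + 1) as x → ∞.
6*x/5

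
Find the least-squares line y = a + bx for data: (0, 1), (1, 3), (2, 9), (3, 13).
a = 1/5, b = 21/5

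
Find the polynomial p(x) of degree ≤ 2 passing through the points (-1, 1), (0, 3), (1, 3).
-x**2 + x + 3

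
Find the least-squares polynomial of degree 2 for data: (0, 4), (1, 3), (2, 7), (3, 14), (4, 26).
138/35 + (-39/14)x + (29/14)x²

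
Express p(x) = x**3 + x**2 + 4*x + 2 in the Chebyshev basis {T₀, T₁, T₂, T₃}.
(5/2)T₀ + (19/4)T₁ + (1/2)T₂ + (1/4)T₃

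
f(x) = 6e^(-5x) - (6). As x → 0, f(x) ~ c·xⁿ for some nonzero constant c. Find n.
1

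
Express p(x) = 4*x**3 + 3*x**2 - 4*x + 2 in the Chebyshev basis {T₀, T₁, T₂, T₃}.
(7/2)T₀ - T₁ + (3/2)T₂ + T₃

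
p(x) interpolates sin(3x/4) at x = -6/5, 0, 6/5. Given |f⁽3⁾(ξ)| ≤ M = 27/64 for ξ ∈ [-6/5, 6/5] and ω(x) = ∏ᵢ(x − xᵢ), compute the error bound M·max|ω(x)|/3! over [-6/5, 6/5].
27*sqrt(3)/1000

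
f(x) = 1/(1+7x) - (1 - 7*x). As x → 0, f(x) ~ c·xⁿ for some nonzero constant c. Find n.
2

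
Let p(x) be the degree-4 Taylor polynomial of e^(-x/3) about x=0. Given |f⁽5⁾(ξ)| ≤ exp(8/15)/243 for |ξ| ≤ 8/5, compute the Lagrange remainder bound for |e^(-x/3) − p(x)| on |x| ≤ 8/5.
4096*exp(8/15)/11390625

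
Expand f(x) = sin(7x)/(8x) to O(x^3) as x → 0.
7/8 - 343*x**2/48 + O(x**3)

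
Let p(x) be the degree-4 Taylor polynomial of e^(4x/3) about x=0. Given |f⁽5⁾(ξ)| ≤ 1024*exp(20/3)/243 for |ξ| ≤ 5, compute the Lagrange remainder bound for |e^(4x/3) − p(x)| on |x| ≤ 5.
80000*exp(20/3)/729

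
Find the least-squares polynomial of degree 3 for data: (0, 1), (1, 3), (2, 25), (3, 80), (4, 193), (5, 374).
1 + (-55/42)x + (17/28)x² + (35/12)x³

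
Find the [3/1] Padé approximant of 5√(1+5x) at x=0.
(-625*x**3/64 + 375*x**2/16 + 225*x/8 + 5)/(25*x/8 + 1)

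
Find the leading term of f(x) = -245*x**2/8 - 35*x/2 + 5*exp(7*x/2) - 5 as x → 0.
1715*x**3/48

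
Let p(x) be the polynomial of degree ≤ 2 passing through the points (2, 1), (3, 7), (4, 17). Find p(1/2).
-1/2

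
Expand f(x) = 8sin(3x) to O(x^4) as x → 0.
24*x - 36*x**3 + O(x**4)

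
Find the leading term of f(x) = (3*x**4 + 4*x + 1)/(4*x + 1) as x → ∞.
3*x**3/4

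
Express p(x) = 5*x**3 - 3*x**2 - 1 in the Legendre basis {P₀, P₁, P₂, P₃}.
(-2)P₀ + (3)P₁ + (-2)P₂ + (2)P₃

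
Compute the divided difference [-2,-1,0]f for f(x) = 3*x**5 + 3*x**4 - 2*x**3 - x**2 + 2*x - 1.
-19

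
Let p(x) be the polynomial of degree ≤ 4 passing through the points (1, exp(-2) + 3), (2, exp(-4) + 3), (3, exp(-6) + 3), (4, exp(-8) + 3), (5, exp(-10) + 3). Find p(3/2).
(-70*exp(4) - 5 + 28*exp(2) + 140*exp(6) + 35*exp(8) + 384*exp(10))*exp(-10)/128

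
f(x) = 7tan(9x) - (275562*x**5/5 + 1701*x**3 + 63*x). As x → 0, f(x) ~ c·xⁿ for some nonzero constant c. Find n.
7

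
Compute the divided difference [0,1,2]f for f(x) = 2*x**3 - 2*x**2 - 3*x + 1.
4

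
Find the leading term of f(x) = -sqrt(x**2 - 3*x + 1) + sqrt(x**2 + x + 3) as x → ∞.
2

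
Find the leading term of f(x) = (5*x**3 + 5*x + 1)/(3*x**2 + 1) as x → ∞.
5*x/3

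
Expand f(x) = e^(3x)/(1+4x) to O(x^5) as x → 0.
1 - x + 17*x**2/2 - 59*x**3/2 + 971*x**4/8 + O(x**5)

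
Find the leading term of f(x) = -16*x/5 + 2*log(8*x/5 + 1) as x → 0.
-64*x**2/25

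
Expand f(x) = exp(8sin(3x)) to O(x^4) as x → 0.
1 + 24*x + 288*x**2 + 2268*x**3 + O(x**4)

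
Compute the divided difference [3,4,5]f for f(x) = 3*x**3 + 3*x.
36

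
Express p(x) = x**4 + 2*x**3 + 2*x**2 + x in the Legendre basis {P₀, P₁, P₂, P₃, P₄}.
(13/15)P₀ + (11/5)P₁ + (40/21)P₂ + (4/5)P₃ + (8/35)P₄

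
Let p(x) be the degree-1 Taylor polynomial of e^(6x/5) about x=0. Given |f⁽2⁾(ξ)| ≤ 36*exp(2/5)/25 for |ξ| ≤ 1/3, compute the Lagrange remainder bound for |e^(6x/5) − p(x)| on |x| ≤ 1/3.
2*exp(2/5)/25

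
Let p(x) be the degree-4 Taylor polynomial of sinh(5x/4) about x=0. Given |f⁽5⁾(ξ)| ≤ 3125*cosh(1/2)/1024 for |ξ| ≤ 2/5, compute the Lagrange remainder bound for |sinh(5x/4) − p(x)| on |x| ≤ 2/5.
cosh(1/2)/3840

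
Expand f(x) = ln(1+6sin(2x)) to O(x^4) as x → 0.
12*x - 72*x**2 + 568*x**3 + O(x**4)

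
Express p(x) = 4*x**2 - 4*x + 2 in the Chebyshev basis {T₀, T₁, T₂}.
(4)T₀ + (-4)T₁ + (2)T₂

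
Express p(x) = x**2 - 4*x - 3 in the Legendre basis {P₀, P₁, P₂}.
(-8/3)P₀ + (-4)P₁ + (2/3)P₂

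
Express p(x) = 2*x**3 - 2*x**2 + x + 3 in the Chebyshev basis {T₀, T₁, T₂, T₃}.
(2)T₀ + (5/2)T₁ - T₂ + (1/2)T₃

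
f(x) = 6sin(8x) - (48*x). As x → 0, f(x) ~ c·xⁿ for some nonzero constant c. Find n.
3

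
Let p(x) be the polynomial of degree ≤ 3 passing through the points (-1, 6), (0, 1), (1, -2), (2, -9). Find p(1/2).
-3/8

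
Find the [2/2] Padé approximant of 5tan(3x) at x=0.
15*x/(1 - 3*x**2)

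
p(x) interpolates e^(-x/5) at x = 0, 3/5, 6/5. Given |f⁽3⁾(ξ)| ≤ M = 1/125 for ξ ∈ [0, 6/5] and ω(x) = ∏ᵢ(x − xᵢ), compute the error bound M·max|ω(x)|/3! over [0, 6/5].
sqrt(3)/15625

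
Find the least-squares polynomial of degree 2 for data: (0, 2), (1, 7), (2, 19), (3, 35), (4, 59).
2 + (11/5)x + (3)x²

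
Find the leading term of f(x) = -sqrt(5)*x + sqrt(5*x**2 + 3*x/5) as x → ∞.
3*sqrt(5)/50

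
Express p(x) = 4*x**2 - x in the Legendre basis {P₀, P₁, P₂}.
(4/3)P₀ - P₁ + (8/3)P₂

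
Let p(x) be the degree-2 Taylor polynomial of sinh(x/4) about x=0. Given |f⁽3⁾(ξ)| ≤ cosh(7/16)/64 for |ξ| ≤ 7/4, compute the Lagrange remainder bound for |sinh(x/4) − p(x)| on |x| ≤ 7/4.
343*cosh(7/16)/24576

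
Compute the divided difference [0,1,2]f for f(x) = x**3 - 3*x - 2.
3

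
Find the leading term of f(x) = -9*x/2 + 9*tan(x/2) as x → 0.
3*x**3/8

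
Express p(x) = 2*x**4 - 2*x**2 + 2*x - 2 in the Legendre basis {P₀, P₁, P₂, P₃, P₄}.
(-34/15)P₀ + (2)P₁ + (-4/21)P₂ + (16/35)P₄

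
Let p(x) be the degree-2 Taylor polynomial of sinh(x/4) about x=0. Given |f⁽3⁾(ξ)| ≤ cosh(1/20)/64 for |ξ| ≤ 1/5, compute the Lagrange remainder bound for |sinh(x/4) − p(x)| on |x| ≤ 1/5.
cosh(1/20)/48000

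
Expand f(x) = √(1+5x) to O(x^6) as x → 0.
1 + 5*x/2 - 25*x**2/8 + 125*x**3/16 - 3125*x**4/128 + 21875*x**5/256 + O(x**6)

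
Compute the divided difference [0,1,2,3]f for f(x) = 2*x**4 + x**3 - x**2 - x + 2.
13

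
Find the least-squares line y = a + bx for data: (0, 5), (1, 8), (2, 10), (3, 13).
a = 51/10, b = 13/5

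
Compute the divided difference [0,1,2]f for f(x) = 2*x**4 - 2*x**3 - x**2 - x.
7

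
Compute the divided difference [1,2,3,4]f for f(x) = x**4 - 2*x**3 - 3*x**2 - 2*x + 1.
8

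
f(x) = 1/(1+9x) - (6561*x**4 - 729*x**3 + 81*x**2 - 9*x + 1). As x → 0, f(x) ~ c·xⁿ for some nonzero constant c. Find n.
5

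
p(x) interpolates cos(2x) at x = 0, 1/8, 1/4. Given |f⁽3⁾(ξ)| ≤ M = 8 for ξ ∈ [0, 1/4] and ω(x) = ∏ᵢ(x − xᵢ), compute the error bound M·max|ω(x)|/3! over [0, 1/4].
sqrt(3)/1728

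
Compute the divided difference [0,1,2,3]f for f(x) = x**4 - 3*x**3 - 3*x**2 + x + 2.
3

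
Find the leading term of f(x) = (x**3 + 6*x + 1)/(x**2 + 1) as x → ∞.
x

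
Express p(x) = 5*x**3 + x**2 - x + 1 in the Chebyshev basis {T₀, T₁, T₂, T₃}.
(3/2)T₀ + (11/4)T₁ + (1/2)T₂ + (5/4)T₃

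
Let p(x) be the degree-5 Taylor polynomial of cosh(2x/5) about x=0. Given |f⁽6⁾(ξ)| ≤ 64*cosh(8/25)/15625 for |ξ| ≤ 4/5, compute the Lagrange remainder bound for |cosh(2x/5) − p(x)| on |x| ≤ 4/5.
16384*cosh(8/25)/10986328125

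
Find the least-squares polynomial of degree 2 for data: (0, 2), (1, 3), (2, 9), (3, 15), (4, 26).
13/7 + (2/7)x + (10/7)x²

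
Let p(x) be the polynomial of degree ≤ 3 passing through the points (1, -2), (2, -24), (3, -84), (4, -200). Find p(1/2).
3/8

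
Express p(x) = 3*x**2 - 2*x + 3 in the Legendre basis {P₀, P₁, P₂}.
(4)P₀ + (-2)P₁ + (2)P₂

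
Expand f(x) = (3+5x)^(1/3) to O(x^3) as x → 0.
3**(1/3) + 5*3**(1/3)*x/9 - 25*3**(1/3)*x**2/81 + O(x**3)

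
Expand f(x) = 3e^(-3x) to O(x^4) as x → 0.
3 - 9*x + 27*x**2/2 - 27*x**3/2 + O(x**4)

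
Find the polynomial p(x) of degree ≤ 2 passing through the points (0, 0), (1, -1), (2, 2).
2*x**2 - 3*x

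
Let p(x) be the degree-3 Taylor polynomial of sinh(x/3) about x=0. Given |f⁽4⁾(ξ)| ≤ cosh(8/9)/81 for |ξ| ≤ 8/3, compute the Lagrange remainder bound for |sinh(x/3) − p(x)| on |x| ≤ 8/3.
512*cosh(8/9)/19683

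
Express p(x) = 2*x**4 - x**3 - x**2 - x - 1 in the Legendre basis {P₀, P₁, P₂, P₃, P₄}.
(-14/15)P₀ + (-8/5)P₁ + (10/21)P₂ + (-2/5)P₃ + (16/35)P₄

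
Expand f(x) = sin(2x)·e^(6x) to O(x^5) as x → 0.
2*x + 12*x**2 + 104*x**3/3 + 64*x**4 + O(x**5)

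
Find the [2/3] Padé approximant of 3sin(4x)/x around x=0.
(12 - 112*x**2/5)/(4*x**2/5 + 1)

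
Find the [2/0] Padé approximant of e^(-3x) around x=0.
9*x**2/2 - 3*x + 1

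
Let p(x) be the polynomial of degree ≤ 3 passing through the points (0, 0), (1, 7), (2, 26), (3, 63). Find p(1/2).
19/8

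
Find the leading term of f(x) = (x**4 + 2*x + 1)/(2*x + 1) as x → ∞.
x**3/2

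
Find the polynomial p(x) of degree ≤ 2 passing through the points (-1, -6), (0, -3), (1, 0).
3*x - 3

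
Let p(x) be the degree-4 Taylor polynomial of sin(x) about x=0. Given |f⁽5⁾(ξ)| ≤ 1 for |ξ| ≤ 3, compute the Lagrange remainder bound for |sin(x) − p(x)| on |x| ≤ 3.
81/40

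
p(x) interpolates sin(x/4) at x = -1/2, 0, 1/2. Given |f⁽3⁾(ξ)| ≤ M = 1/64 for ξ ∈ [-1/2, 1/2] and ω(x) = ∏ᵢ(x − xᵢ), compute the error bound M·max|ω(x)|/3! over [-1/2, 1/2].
sqrt(3)/13824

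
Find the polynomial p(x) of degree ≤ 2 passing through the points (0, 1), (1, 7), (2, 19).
3*x**2 + 3*x + 1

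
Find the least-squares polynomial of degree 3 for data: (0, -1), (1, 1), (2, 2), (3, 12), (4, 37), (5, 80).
-47/63 + (454/189)x + (-89/36)x² + (113/108)x³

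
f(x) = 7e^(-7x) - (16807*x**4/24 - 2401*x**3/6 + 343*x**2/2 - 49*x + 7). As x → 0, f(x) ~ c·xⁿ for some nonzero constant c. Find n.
5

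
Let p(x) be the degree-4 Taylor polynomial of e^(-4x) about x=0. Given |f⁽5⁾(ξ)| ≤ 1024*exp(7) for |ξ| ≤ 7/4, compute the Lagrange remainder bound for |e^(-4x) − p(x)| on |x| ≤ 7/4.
16807*exp(7)/120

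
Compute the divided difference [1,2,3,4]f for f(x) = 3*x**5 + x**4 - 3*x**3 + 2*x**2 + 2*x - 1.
202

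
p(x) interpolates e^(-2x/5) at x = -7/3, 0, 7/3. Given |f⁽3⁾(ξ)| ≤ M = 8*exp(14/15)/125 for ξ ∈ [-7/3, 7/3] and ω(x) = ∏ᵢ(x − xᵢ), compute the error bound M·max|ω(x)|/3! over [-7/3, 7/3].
2744*sqrt(3)*exp(14/15)/91125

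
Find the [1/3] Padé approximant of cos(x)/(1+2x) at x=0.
(1 - 5*x/24)/(43*x**3/48 + x**2/12 + 43*x/24 + 1)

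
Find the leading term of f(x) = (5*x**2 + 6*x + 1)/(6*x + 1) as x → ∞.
5*x/6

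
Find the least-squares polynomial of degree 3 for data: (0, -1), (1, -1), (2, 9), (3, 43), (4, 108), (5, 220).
-127/126 + (-1229/756)x + (-95/252)x² + (103/54)x³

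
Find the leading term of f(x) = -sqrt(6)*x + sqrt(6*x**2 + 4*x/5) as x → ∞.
sqrt(6)/15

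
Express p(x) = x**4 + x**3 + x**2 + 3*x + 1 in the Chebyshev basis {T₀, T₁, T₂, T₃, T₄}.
(15/8)T₀ + (15/4)T₁ + T₂ + (1/4)T₃ + (1/8)T₄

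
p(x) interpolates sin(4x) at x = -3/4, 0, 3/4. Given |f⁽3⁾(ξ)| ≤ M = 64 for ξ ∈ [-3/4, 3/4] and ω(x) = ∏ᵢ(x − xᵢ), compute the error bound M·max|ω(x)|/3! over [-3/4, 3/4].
sqrt(3)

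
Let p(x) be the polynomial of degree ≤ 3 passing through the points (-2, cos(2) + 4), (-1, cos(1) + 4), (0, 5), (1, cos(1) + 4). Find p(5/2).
-125/16 - 35*cos(2)/16 + 15*cos(1)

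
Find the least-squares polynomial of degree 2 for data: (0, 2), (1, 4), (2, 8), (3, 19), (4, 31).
72/35 + (-29/70)x + (27/14)x²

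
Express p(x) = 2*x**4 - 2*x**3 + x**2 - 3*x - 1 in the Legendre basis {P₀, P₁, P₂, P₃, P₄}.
(-4/15)P₀ + (-21/5)P₁ + (38/21)P₂ + (-4/5)P₃ + (16/35)P₄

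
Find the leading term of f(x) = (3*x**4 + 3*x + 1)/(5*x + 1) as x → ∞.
3*x**3/5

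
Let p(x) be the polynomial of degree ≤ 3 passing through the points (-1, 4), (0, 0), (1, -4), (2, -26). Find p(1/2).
-7/8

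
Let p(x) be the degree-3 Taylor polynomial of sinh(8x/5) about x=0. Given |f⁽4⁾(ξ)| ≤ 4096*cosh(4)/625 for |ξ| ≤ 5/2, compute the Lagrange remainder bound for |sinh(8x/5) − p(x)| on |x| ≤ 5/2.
32*cosh(4)/3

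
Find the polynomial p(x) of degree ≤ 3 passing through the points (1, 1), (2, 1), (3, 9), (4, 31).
x**3 - 2*x**2 - x + 3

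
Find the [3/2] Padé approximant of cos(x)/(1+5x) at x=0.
(1475*x**3/588 - 295*x**2/588 - 5*x + 1)/(1 - 14701*x**2/588)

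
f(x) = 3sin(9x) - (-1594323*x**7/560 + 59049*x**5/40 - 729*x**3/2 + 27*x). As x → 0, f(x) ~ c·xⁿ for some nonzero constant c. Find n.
9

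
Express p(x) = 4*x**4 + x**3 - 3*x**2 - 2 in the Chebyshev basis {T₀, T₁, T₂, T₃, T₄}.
(-2)T₀ + (3/4)T₁ + (1/2)T₂ + (1/4)T₃ + (1/2)T₄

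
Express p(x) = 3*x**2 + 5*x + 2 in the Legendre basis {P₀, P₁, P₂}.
(3)P₀ + (5)P₁ + (2)P₂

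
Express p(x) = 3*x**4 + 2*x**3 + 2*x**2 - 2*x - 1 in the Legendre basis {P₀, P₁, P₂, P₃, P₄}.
(4/15)P₀ + (-4/5)P₁ + (64/21)P₂ + (4/5)P₃ + (24/35)P₄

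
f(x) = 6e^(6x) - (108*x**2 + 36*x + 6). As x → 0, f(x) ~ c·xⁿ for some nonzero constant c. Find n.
3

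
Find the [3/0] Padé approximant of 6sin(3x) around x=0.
-27*x**3 + 18*x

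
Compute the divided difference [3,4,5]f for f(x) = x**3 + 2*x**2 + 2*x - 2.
14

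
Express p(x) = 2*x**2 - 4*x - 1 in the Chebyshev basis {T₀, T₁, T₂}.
(-4)T₁ + T₂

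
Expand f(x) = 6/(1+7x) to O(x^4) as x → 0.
6 - 42*x + 294*x**2 - 2058*x**3 + O(x**4)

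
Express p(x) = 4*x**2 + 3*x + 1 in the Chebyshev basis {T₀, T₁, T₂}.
(3)T₀ + (3)T₁ + (2)T₂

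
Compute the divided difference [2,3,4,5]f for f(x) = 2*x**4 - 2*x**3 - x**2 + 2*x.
26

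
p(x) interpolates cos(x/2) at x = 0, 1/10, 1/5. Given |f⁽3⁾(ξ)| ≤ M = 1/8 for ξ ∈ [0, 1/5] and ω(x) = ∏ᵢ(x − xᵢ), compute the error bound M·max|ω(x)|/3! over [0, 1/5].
sqrt(3)/216000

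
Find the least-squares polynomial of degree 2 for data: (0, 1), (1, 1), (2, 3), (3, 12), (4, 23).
8/7 + (-39/14)x + (29/14)x²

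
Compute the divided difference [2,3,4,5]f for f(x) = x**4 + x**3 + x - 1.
15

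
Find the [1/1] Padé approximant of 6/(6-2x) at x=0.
1/(1 - x/3)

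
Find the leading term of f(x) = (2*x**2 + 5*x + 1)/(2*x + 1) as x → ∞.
x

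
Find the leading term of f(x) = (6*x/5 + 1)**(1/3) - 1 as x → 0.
2*x/5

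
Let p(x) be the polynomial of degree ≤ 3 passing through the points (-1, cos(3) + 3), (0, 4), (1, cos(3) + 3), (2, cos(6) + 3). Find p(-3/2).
7*cos(3)/2 - 5*cos(6)/16 + 13/16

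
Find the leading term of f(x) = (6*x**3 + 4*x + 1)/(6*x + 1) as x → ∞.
x**2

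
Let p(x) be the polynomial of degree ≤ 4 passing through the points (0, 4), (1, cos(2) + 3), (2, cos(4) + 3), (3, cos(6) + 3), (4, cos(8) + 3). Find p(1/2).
35*cos(2)/32 - 5*cos(8)/128 + 7*cos(6)/32 - 35*cos(4)/64 + 419/128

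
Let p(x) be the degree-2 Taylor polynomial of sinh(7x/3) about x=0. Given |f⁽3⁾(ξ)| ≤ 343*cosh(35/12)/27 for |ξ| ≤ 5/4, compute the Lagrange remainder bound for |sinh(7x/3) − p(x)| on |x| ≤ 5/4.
42875*cosh(35/12)/10368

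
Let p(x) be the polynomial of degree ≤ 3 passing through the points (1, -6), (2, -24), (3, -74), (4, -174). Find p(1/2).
-27/8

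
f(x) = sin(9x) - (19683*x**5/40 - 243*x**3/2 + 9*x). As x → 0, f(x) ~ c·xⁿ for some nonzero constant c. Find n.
7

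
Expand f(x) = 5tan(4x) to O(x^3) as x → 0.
20*x + O(x**3)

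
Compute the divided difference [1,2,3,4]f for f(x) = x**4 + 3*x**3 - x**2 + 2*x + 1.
13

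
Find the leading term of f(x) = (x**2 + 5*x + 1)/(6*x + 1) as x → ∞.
x/6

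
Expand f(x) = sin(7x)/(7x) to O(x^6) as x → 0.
1 - 49*x**2/6 + 2401*x**4/120 + O(x**6)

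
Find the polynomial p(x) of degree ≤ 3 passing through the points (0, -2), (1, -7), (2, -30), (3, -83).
-2*x**3 - 3*x**2 - 2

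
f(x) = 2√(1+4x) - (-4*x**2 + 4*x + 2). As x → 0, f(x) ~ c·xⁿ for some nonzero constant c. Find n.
3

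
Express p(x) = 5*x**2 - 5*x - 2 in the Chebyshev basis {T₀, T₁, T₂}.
(1/2)T₀ + (-5)T₁ + (5/2)T₂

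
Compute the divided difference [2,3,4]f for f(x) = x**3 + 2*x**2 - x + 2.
11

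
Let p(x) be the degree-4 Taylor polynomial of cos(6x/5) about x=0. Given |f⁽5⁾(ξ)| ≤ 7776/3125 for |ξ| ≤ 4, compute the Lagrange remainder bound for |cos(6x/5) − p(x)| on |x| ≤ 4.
331776/15625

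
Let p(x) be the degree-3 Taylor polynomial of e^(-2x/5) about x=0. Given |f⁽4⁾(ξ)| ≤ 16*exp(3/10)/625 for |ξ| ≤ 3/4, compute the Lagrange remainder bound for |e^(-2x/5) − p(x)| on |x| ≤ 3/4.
27*exp(3/10)/80000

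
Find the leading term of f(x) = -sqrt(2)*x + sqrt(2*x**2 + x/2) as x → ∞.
sqrt(2)/8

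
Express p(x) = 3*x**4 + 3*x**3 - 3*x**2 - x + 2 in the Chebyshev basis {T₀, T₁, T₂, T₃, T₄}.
(13/8)T₀ + (5/4)T₁ + (3/4)T₃ + (3/8)T₄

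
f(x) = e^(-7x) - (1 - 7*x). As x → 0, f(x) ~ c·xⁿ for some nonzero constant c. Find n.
2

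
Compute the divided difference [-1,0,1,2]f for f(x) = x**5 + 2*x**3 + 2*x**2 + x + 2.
7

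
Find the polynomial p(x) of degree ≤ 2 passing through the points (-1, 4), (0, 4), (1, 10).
3*x**2 + 3*x + 4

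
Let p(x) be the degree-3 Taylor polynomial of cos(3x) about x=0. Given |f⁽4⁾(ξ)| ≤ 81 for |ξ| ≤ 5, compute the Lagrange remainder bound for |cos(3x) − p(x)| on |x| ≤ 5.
16875/8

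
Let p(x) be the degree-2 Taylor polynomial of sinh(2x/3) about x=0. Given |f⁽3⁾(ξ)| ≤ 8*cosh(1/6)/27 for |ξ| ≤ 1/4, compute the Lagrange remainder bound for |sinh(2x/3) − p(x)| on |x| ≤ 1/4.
cosh(1/6)/1296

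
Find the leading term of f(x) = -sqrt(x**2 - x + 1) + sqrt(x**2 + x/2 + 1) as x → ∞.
3/4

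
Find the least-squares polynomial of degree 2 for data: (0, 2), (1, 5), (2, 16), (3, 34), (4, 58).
9/5 + (1/10)x + (7/2)x²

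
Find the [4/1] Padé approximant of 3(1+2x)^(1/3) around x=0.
(16*x**4/81 - 64*x**3/135 + 8*x**2/5 + 32*x/5 + 3)/(22*x/15 + 1)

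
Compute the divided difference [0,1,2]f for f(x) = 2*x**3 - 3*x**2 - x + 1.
3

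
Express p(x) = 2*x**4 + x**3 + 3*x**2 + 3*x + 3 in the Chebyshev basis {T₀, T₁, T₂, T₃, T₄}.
(21/4)T₀ + (15/4)T₁ + (5/2)T₂ + (1/4)T₃ + (1/4)T₄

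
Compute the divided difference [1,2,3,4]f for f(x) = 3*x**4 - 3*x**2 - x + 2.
30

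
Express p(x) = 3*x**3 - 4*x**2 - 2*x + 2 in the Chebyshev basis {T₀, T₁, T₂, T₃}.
(1/4)T₁ + (-2)T₂ + (3/4)T₃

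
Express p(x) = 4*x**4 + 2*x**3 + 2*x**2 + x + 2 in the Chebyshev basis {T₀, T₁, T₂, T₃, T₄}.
(9/2)T₀ + (5/2)T₁ + (3)T₂ + (1/2)T₃ + (1/2)T₄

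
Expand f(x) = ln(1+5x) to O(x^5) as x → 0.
5*x - 25*x**2/2 + 125*x**3/3 - 625*x**4/4 + O(x**5)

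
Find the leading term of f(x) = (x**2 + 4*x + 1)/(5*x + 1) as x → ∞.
x/5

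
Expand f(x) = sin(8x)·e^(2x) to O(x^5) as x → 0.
8*x + 16*x**2 - 208*x**3/3 - 160*x**4 + O(x**5)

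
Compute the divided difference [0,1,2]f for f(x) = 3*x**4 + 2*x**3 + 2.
27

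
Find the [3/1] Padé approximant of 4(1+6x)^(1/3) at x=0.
(-32*x**3/3 + 16*x**2 + 24*x + 4)/(4*x + 1)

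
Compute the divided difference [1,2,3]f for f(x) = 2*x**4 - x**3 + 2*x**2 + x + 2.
46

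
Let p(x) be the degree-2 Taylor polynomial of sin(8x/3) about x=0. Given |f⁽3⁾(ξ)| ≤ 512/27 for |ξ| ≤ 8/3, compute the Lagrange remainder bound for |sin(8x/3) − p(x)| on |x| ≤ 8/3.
131072/2187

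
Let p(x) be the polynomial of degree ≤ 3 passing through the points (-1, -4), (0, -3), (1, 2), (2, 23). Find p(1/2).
-7/4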